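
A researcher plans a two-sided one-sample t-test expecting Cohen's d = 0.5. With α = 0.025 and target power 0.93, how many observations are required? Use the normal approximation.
n = 56

Sample size formula (one-sample t-test, normal approximation):
n = ((z_{α/2} + z_β) / d)²

z_{α/2} = 2.241 (for α = 0.025, two-sided)
z_β = 1.476 (for power = 0.93)
d = 0.5

n = ((2.241 + 1.476) / 0.5)²
n = (7.434)²
n ≈ 55.26
Round up to the next whole number: n = 56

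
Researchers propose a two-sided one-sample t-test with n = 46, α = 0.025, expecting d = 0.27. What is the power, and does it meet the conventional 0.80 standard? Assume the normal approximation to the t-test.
Power ≈ 0.34; the study is underpowered (power < 0.80)

Power calculation (one-sample t-test, normal approximation):
z_β = d · √n - z_{α/2}
z_β = 0.27 · √46 - 2.241
z_β = 0.27 · 6.782 - 2.241
z_β = -0.410

Power = Φ(z_β) = Φ(-0.410) ≈ 0.341

Effect size d = 0.27 is small by Cohen's convention (0.2/0.5/0.8).

Threshold: power ≥ 0.80 is conventionally adequate.
Power ≈ 0.34 → the study is underpowered (power < 0.80).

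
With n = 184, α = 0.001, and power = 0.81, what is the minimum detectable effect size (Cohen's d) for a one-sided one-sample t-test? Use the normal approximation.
d ≈ 0.29

Minimum detectable effect (one-sample t-test, normal approximation):
d = (z_α + z_β) / √n
d = (3.090 + 0.878) / √184
d = 3.968 / 13.565
d ≈ 0.29

By Cohen's convention (0.2 small / 0.5 medium / 0.8 large): small effect.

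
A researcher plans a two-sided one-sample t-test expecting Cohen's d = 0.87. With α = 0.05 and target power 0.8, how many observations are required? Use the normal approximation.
n = 11

Sample size formula (one-sample t-test, normal approximation):
n = ((z_{α/2} + z_β) / d)²

z_{α/2} = 1.960 (for α = 0.05, two-sided)
z_β = 0.842 (for power = 0.8)
d = 0.87

n = ((1.960 + 0.842) / 0.87)²
n = (3.221)²
n ≈ 10.37
Round up to the next whole number: n = 11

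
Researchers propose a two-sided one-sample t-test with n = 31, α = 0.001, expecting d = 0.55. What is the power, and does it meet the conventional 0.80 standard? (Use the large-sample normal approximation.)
Power ≈ 0.41; the study is underpowered (power < 0.80)

Power calculation (one-sample t-test, normal approximation):
z_β = d · √n - z_{α/2}
z_β = 0.55 · √31 - 3.291
z_β = 0.55 · 5.568 - 3.291
z_β = -0.228

Power = Φ(z_β) = Φ(-0.228) ≈ 0.410

Effect size d = 0.55 is medium by Cohen's convention (0.2/0.5/0.8).

Threshold: power ≥ 0.80 is conventionally adequate.
Power ≈ 0.41 → the study is underpowered (power < 0.80).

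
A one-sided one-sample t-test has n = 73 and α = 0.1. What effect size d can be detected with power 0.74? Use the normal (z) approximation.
d ≈ 0.23

Minimum detectable effect (one-sample t-test, normal approximation):
d = (z_α + z_β) / √n
d = (1.282 + 0.643) / √73
d = 1.925 / 8.544
d ≈ 0.23

By Cohen's convention (0.2 small / 0.5 medium / 0.8 large): small effect.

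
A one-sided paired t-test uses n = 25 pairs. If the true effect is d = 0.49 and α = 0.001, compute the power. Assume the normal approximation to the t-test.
Power ≈ 0.26

Power calculation (paired t-test, normal approximation):
z_β = d · √n - z_α
z_β = 0.49 · √25 - 3.090
z_β = 0.49 · 5.000 - 3.090
z_β = -0.640

Power = Φ(z_β) = Φ(-0.640) ≈ 0.261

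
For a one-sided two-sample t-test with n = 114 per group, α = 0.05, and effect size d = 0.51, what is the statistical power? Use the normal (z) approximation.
Power ≈ 0.99

Power calculation (two-sample t-test, normal approximation):
z_β = d · √(n/2) - z_α
z_β = 0.51 · √(114/2) - 1.645
z_β = 0.51 · 7.550 - 1.645
z_β = 2.206

Power = Φ(z_β) = Φ(2.206) ≈ 0.986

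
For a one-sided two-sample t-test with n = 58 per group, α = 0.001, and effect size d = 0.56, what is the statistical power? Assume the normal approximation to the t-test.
Power ≈ 0.47

Power calculation (two-sample t-test, normal approximation):
z_β = d · √(n/2) - z_α
z_β = 0.56 · √(58/2) - 3.090
z_β = 0.56 · 5.385 - 3.090
z_β = -0.075

Power = Φ(z_β) = Φ(-0.075) ≈ 0.470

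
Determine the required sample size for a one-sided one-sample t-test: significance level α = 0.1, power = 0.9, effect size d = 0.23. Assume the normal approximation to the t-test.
n = 125

Sample size formula (one-sample t-test, normal approximation):
n = ((z_α + z_β) / d)²

z_α = 1.282 (for α = 0.1, one-sided)
z_β = 1.282 (for power = 0.9)
d = 0.23

n = ((1.282 + 1.282) / 0.23)²
n = (11.148)²
n ≈ 124.28
Round up to the next whole number: n = 125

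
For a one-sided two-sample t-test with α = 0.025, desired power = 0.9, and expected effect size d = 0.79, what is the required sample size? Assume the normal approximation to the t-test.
n = 34 per group

Sample size formula (two-sample t-test, normal approximation):
n = 2 · ((z_α + z_β) / d)²

z_α = 1.960 (for α = 0.025, one-sided)
z_β = 1.282 (for power = 0.9)
d = 0.79

n = 2 · ((1.960 + 1.282) / 0.79)²
n = 2 · (4.104)²
n ≈ 33.69
Round up to the next whole number: n = 34 per group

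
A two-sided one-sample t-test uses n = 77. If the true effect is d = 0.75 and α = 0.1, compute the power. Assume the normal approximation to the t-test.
Power ≈ 1.00

Power calculation (one-sample t-test, normal approximation):
z_β = d · √n - z_{α/2}
z_β = 0.75 · √77 - 1.645
z_β = 0.75 · 8.775 - 1.645
z_β = 4.936

Power = Φ(z_β) = Φ(4.936) ≈ 1.000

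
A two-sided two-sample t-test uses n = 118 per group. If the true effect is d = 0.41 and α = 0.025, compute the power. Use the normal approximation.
Power ≈ 0.82

Power calculation (two-sample t-test, normal approximation):
z_β = d · √(n/2) - z_{α/2}
z_β = 0.41 · √(118/2) - 2.241
z_β = 0.41 · 7.681 - 2.241
z_β = 0.908

Power = Φ(z_β) = Φ(0.908) ≈ 0.818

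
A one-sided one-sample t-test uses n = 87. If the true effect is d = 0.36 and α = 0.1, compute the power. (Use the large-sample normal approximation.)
Power ≈ 0.98

Power calculation (one-sample t-test, normal approximation):
z_β = d · √n - z_α
z_β = 0.36 · √87 - 1.282
z_β = 0.36 · 9.327 - 1.282
z_β = 2.076

Power = Φ(z_β) = Φ(2.076) ≈ 0.981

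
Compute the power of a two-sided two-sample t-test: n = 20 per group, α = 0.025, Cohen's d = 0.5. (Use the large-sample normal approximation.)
Power ≈ 0.25

Power calculation (two-sample t-test, normal approximation):
z_β = d · √(n/2) - z_{α/2}
z_β = 0.5 · √(20/2) - 2.241
z_β = 0.5 · 3.162 - 2.241
z_β = -0.660

Power = Φ(z_β) = Φ(-0.660) ≈ 0.255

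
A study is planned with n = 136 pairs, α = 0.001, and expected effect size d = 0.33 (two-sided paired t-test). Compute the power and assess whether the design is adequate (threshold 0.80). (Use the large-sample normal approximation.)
Power ≈ 0.71; the study is underpowered (power < 0.80)

Power calculation (paired t-test, normal approximation):
z_β = d · √n - z_{α/2}
z_β = 0.33 · √136 - 3.291
z_β = 0.33 · 11.662 - 3.291
z_β = 0.558

Power = Φ(z_β) = Φ(0.558) ≈ 0.712

Effect size d = 0.33 is small by Cohen's convention (0.2/0.5/0.8).

Threshold: power ≥ 0.80 is conventionally adequate.
Power ≈ 0.71 → the study is underpowered (power < 0.80).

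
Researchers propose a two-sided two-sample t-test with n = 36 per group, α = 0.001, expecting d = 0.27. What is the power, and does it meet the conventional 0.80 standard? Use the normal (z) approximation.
Power ≈ 0.02; the study is underpowered (power < 0.80)

Power calculation (two-sample t-test, normal approximation):
z_β = d · √(n/2) - z_{α/2}
z_β = 0.27 · √(36/2) - 3.291
z_β = 0.27 · 4.243 - 3.291
z_β = -2.145

Power = Φ(z_β) = Φ(-2.145) ≈ 0.016

Effect size d = 0.27 is small by Cohen's convention (0.2/0.5/0.8).

Threshold: power ≥ 0.80 is conventionally adequate.
Power ≈ 0.02 → the study is underpowered (power < 0.80).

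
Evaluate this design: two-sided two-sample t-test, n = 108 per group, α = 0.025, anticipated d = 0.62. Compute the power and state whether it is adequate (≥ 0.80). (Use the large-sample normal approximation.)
Power ≈ 0.99; the study is adequately powered (power ≥ 0.80)

Power calculation (two-sample t-test, normal approximation):
z_β = d · √(n/2) - z_{α/2}
z_β = 0.62 · √(108/2) - 2.241
z_β = 0.62 · 7.348 - 2.241
z_β = 2.315

Power = Φ(z_β) = Φ(2.315) ≈ 0.990

Effect size d = 0.62 is medium by Cohen's convention (0.2/0.5/0.8).

Threshold: power ≥ 0.80 is conventionally adequate.
Power ≈ 0.99 → the study is adequately powered (power ≥ 0.80).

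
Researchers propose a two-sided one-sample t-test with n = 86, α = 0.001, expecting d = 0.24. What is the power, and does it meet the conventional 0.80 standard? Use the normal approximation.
Power ≈ 0.14; the study is underpowered (power < 0.80)

Power calculation (one-sample t-test, normal approximation):
z_β = d · √n - z_{α/2}
z_β = 0.24 · √86 - 3.291
z_β = 0.24 · 9.274 - 3.291
z_β = -1.065

Power = Φ(z_β) = Φ(-1.065) ≈ 0.143

Effect size d = 0.24 is small by Cohen's convention (0.2/0.5/0.8).

Threshold: power ≥ 0.80 is conventionally adequate.
Power ≈ 0.14 → the study is underpowered (power < 0.80).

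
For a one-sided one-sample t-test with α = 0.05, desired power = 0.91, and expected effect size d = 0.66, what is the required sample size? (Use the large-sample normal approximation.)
n = 21

Sample size formula (one-sample t-test, normal approximation):
n = ((z_α + z_β) / d)²

z_α = 1.645 (for α = 0.05, one-sided)
z_β = 1.341 (for power = 0.91)
d = 0.66

n = ((1.645 + 1.341) / 0.66)²
n = (4.524)²
n ≈ 20.47
Round up to the next whole number: n = 21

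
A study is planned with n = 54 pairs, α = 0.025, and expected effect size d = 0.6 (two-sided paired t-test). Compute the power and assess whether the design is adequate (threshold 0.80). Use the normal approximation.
Power ≈ 0.98; the study is adequately powered (power ≥ 0.80)

Power calculation (paired t-test, normal approximation):
z_β = d · √n - z_{α/2}
z_β = 0.6 · √54 - 2.241
z_β = 0.6 · 7.348 - 2.241
z_β = 2.168

Power = Φ(z_β) = Φ(2.168) ≈ 0.985

Effect size d = 0.6 is medium by Cohen's convention (0.2/0.5/0.8).

Threshold: power ≥ 0.80 is conventionally adequate.
Power ≈ 0.98 → the study is adequately powered (power ≥ 0.80).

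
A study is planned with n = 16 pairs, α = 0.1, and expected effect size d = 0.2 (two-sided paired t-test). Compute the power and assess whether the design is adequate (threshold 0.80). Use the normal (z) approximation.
Power ≈ 0.20; the study is underpowered (power < 0.80)

Power calculation (paired t-test, normal approximation):
z_β = d · √n - z_{α/2}
z_β = 0.2 · √16 - 1.645
z_β = 0.2 · 4.000 - 1.645
z_β = -0.845

Power = Φ(z_β) = Φ(-0.845) ≈ 0.199

Effect size d = 0.2 is small by Cohen's convention (0.2/0.5/0.8).

Threshold: power ≥ 0.80 is conventionally adequate.
Power ≈ 0.20 → the study is underpowered (power < 0.80).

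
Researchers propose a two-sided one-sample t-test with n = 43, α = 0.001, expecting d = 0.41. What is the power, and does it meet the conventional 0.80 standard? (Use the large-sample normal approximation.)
Power ≈ 0.27; the study is underpowered (power < 0.80)

Power calculation (one-sample t-test, normal approximation):
z_β = d · √n - z_{α/2}
z_β = 0.41 · √43 - 3.291
z_β = 0.41 · 6.557 - 3.291
z_β = -0.602

Power = Φ(z_β) = Φ(-0.602) ≈ 0.274

Effect size d = 0.41 is small by Cohen's convention (0.2/0.5/0.8).

Threshold: power ≥ 0.80 is conventionally adequate.
Power ≈ 0.27 → the study is underpowered (power < 0.80).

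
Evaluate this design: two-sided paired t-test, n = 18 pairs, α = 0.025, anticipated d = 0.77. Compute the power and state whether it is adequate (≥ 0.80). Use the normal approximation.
Power ≈ 0.85; the study is adequately powered (power ≥ 0.80)

Power calculation (paired t-test, normal approximation):
z_β = d · √n - z_{α/2}
z_β = 0.77 · √18 - 2.241
z_β = 0.77 · 4.243 - 2.241
z_β = 1.025

Power = Φ(z_β) = Φ(1.025) ≈ 0.847

Effect size d = 0.77 is medium by Cohen's convention (0.2/0.5/0.8).

Threshold: power ≥ 0.80 is conventionally adequate.
Power ≈ 0.85 → the study is adequately powered (power ≥ 0.80).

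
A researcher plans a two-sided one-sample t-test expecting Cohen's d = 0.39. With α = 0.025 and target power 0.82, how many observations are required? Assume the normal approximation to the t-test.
n = 66

Sample size formula (one-sample t-test, normal approximation):
n = ((z_{α/2} + z_β) / d)²

z_{α/2} = 2.241 (for α = 0.025, two-sided)
z_β = 0.915 (for power = 0.82)
d = 0.39

n = ((2.241 + 0.915) / 0.39)²
n = (8.092)²
n ≈ 65.48
Round up to the next whole number: n = 66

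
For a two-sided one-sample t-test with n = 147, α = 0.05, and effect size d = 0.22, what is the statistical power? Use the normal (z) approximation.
Power ≈ 0.76

Power calculation (one-sample t-test, normal approximation):
z_β = d · √n - z_{α/2}
z_β = 0.22 · √147 - 1.960
z_β = 0.22 · 12.124 - 1.960
z_β = 0.707

Power = Φ(z_β) = Φ(0.707) ≈ 0.760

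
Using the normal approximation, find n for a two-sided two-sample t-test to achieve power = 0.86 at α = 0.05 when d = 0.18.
n = 571 per group

Sample size formula (two-sample t-test, normal approximation):
n = 2 · ((z_{α/2} + z_β) / d)²

z_{α/2} = 1.960 (for α = 0.05, two-sided)
z_β = 1.080 (for power = 0.86)
d = 0.18

n = 2 · ((1.960 + 1.080) / 0.18)²
n = 2 · (16.889)²
n ≈ 570.48
Round up to the next whole number: n = 571 per group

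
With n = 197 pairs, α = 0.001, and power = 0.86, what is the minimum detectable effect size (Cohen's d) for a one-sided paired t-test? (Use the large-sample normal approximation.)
d ≈ 0.30

Minimum detectable effect (paired t-test, normal approximation):
d = (z_α + z_β) / √n
d = (3.090 + 1.080) / √197
d = 4.171 / 14.036
d ≈ 0.30

By Cohen's convention (0.2 small / 0.5 medium / 0.8 large): small effect.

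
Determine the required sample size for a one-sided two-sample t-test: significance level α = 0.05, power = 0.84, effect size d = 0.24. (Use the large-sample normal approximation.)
n = 242 per group

Sample size formula (two-sample t-test, normal approximation):
n = 2 · ((z_α + z_β) / d)²

z_α = 1.645 (for α = 0.05, one-sided)
z_β = 0.994 (for power = 0.84)
d = 0.24

n = 2 · ((1.645 + 0.994) / 0.24)²
n = 2 · (10.996)²
n ≈ 241.82
Round up to the next whole number: n = 242 per group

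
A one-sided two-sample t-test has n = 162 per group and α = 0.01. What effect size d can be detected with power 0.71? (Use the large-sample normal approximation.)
d ≈ 0.32

Minimum detectable effect (two-sample t-test, normal approximation):
d = (z_α + z_β) / √(n/2)
d = (2.326 + 0.553) / √(162/2)
d = 2.880 / 9.000
d ≈ 0.32

By Cohen's convention (0.2 small / 0.5 medium / 0.8 large): small effect.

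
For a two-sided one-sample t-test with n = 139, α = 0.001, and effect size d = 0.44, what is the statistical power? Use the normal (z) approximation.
Power ≈ 0.97

Power calculation (one-sample t-test, normal approximation):
z_β = d · √n - z_{α/2}
z_β = 0.44 · √139 - 3.291
z_β = 0.44 · 11.790 - 3.291
z_β = 1.897

Power = Φ(z_β) = Φ(1.897) ≈ 0.971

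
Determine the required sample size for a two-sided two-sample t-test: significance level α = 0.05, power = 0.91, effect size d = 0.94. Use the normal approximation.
n = 25 per group

Sample size formula (two-sample t-test, normal approximation):
n = 2 · ((z_{α/2} + z_β) / d)²

z_{α/2} = 1.960 (for α = 0.05, two-sided)
z_β = 1.341 (for power = 0.91)
d = 0.94

n = 2 · ((1.960 + 1.341) / 0.94)²
n = 2 · (3.512)²
n ≈ 24.67
Round up to the next whole number: n = 25 per group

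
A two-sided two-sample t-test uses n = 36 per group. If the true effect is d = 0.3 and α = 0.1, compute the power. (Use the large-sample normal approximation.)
Power ≈ 0.35

Power calculation (two-sample t-test, normal approximation):
z_β = d · √(n/2) - z_{α/2}
z_β = 0.3 · √(36/2) - 1.645
z_β = 0.3 · 4.243 - 1.645
z_β = -0.372

Power = Φ(z_β) = Φ(-0.372) ≈ 0.355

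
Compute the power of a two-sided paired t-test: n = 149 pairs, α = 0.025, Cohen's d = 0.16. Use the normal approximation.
Power ≈ 0.39

Power calculation (paired t-test, normal approximation):
z_β = d · √n - z_{α/2}
z_β = 0.16 · √149 - 2.241
z_β = 0.16 · 12.207 - 2.241
z_β = -0.288

Power = Φ(z_β) = Φ(-0.288) ≈ 0.387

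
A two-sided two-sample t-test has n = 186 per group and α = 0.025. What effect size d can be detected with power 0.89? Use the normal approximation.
d ≈ 0.36

Minimum detectable effect (two-sample t-test, normal approximation):
d = (z_{α/2} + z_β) / √(n/2)
d = (2.241 + 1.227) / √(186/2)
d = 3.468 / 9.644
d ≈ 0.36

By Cohen's convention (0.2 small / 0.5 medium / 0.8 large): small effect.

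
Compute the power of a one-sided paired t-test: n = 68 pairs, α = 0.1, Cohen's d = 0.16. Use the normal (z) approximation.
Power ≈ 0.52

Power calculation (paired t-test, normal approximation):
z_β = d · √n - z_α
z_β = 0.16 · √68 - 1.282
z_β = 0.16 · 8.246 - 1.282
z_β = 0.038

Power = Φ(z_β) = Φ(0.038) ≈ 0.515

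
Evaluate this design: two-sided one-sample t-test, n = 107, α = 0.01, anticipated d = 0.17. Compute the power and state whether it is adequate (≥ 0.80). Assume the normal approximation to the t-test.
Power ≈ 0.21; the study is underpowered (power < 0.80)

Power calculation (one-sample t-test, normal approximation):
z_β = d · √n - z_{α/2}
z_β = 0.17 · √107 - 2.576
z_β = 0.17 · 10.344 - 2.576
z_β = -0.817

Power = Φ(z_β) = Φ(-0.817) ≈ 0.207

Effect size d = 0.17 is very small by Cohen's convention (0.2/0.5/0.8).

Threshold: power ≥ 0.80 is conventionally adequate.
Power ≈ 0.21 → the study is underpowered (power < 0.80).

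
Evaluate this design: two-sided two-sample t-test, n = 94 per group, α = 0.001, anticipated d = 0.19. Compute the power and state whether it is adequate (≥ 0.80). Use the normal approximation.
Power ≈ 0.02; the study is underpowered (power < 0.80)

Power calculation (two-sample t-test, normal approximation):
z_β = d · √(n/2) - z_{α/2}
z_β = 0.19 · √(94/2) - 3.291
z_β = 0.19 · 6.856 - 3.291
z_β = -1.988

Power = Φ(z_β) = Φ(-1.988) ≈ 0.023

Effect size d = 0.19 is very small by Cohen's convention (0.2/0.5/0.8).

Threshold: power ≥ 0.80 is conventionally adequate.
Power ≈ 0.02 → the study is underpowered (power < 0.80).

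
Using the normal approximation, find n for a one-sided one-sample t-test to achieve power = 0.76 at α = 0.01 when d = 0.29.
n = 110

Sample size formula (one-sample t-test, normal approximation):
n = ((z_α + z_β) / d)²

z_α = 2.326 (for α = 0.01, one-sided)
z_β = 0.706 (for power = 0.76)
d = 0.29

n = ((2.326 + 0.706) / 0.29)²
n = (10.455)²
n ≈ 109.31
Round up to the next whole number: n = 110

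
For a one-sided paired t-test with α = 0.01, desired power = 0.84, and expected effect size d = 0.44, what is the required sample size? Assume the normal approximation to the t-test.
n = 57 pairs

Sample size formula (paired t-test, normal approximation):
n = ((z_α + z_β) / d)²

z_α = 2.326 (for α = 0.01, one-sided)
z_β = 0.994 (for power = 0.84)
d = 0.44

n = ((2.326 + 0.994) / 0.44)²
n = (7.545)²
n ≈ 56.93
Round up to the next whole number: n = 57 pairs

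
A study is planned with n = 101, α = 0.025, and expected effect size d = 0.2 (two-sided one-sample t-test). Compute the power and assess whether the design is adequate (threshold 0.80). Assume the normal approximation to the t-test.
Power ≈ 0.41; the study is underpowered (power < 0.80)

Power calculation (one-sample t-test, normal approximation):
z_β = d · √n - z_{α/2}
z_β = 0.2 · √101 - 2.241
z_β = 0.2 · 10.050 - 2.241
z_β = -0.231

Power = Φ(z_β) = Φ(-0.231) ≈ 0.408

Effect size d = 0.2 is small by Cohen's convention (0.2/0.5/0.8).

Threshold: power ≥ 0.80 is conventionally adequate.
Power ≈ 0.41 → the study is underpowered (power < 0.80).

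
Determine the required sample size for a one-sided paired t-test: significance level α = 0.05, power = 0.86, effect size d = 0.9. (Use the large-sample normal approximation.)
n = 10 pairs

Sample size formula (paired t-test, normal approximation):
n = ((z_α + z_β) / d)²

z_α = 1.645 (for α = 0.05, one-sided)
z_β = 1.080 (for power = 0.86)
d = 0.9

n = ((1.645 + 1.080) / 0.9)²
n = (3.028)²
n ≈ 9.17
Round up to the next whole number: n = 10 pairs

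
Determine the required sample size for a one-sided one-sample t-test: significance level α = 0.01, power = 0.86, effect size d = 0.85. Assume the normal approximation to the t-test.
n = 17

Sample size formula (one-sample t-test, normal approximation):
n = ((z_α + z_β) / d)²

z_α = 2.326 (for α = 0.01, one-sided)
z_β = 1.080 (for power = 0.86)
d = 0.85

n = ((2.326 + 1.080) / 0.85)²
n = (4.007)²
n ≈ 16.06
Round up to the next whole number: n = 17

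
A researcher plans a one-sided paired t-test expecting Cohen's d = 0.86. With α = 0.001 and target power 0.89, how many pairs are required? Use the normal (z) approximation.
n = 26 pairs

Sample size formula (paired t-test, normal approximation):
n = ((z_α + z_β) / d)²

z_α = 3.090 (for α = 0.001, one-sided)
z_β = 1.227 (for power = 0.89)
d = 0.86

n = ((3.090 + 1.227) / 0.86)²
n = (5.020)²
n ≈ 25.20
Round up to the next whole number: n = 26 pairs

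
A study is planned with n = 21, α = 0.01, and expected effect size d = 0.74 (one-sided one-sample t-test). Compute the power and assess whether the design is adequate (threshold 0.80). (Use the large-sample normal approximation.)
Power ≈ 0.86; the study is adequately powered (power ≥ 0.80)

Power calculation (one-sample t-test, normal approximation):
z_β = d · √n - z_α
z_β = 0.74 · √21 - 2.326
z_β = 0.74 · 4.583 - 2.326
z_β = 1.065

Power = Φ(z_β) = Φ(1.065) ≈ 0.857

Effect size d = 0.74 is medium by Cohen's convention (0.2/0.5/0.8).

Threshold: power ≥ 0.80 is conventionally adequate.
Power ≈ 0.86 → the study is adequately powered (power ≥ 0.80).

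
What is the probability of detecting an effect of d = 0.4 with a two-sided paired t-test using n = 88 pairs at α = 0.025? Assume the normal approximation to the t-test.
Power ≈ 0.93

Power calculation (paired t-test, normal approximation):
z_β = d · √n - z_{α/2}
z_β = 0.4 · √88 - 2.241
z_β = 0.4 · 9.381 - 2.241
z_β = 1.511

Power = Φ(z_β) = Φ(1.511) ≈ 0.935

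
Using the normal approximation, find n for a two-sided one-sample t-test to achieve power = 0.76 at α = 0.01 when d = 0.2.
n = 270

Sample size formula (one-sample t-test, normal approximation):
n = ((z_{α/2} + z_β) / d)²

z_{α/2} = 2.576 (for α = 0.01, two-sided)
z_β = 0.706 (for power = 0.76)
d = 0.2

n = ((2.576 + 0.706) / 0.2)²
n = (16.410)²
n ≈ 269.29
Round up to the next whole number: n = 270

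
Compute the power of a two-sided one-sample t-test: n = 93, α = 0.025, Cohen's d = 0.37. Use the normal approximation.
Power ≈ 0.91

Power calculation (one-sample t-test, normal approximation):
z_β = d · √n - z_{α/2}
z_β = 0.37 · √93 - 2.241
z_β = 0.37 · 9.644 - 2.241
z_β = 1.327

Power = Φ(z_β) = Φ(1.327) ≈ 0.908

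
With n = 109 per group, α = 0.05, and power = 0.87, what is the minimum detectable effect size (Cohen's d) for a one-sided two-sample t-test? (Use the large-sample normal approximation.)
d ≈ 0.38

Minimum detectable effect (two-sample t-test, normal approximation):
d = (z_α + z_β) / √(n/2)
d = (1.645 + 1.126) / √(109/2)
d = 2.771 / 7.382
d ≈ 0.38

By Cohen's convention (0.2 small / 0.5 medium / 0.8 large): small effect.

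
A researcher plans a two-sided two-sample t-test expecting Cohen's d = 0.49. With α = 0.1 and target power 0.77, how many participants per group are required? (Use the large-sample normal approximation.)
n = 48 per group

Sample size formula (two-sample t-test, normal approximation):
n = 2 · ((z_{α/2} + z_β) / d)²

z_{α/2} = 1.645 (for α = 0.1, two-sided)
z_β = 0.739 (for power = 0.77)
d = 0.49

n = 2 · ((1.645 + 0.739) / 0.49)²
n = 2 · (4.865)²
n ≈ 47.34
Round up to the next whole number: n = 48 per group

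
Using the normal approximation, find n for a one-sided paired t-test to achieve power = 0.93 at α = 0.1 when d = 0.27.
n = 105 pairs

Sample size formula (paired t-test, normal approximation):
n = ((z_α + z_β) / d)²

z_α = 1.282 (for α = 0.1, one-sided)
z_β = 1.476 (for power = 0.93)
d = 0.27

n = ((1.282 + 1.476) / 0.27)²
n = (10.215)²
n ≈ 104.35
Round up to the next whole number: n = 105 pairs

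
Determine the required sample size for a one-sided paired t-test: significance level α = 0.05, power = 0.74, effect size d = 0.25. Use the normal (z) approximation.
n = 84 pairs

Sample size formula (paired t-test, normal approximation):
n = ((z_α + z_β) / d)²

z_α = 1.645 (for α = 0.05, one-sided)
z_β = 0.643 (for power = 0.74)
d = 0.25

n = ((1.645 + 0.643) / 0.25)²
n = (9.152)²
n ≈ 83.76
Round up to the next whole number: n = 84 pairs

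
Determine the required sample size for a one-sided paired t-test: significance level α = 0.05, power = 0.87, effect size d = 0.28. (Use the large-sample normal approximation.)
n = 98 pairs

Sample size formula (paired t-test, normal approximation):
n = ((z_α + z_β) / d)²

z_α = 1.645 (for α = 0.05, one-sided)
z_β = 1.126 (for power = 0.87)
d = 0.28

n = ((1.645 + 1.126) / 0.28)²
n = (9.896)²
n ≈ 97.93
Round up to the next whole number: n = 98 pairs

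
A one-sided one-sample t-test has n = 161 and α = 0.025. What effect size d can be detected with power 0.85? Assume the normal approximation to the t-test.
d ≈ 0.24

Minimum detectable effect (one-sample t-test, normal approximation):
d = (z_α + z_β) / √n
d = (1.960 + 1.036) / √161
d = 2.996 / 12.689
d ≈ 0.24

By Cohen's convention (0.2 small / 0.5 medium / 0.8 large): small effect.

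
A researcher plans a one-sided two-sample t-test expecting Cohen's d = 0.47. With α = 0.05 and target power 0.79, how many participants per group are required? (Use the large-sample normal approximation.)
n = 55 per group

Sample size formula (two-sample t-test, normal approximation):
n = 2 · ((z_α + z_β) / d)²

z_α = 1.645 (for α = 0.05, one-sided)
z_β = 0.806 (for power = 0.79)
d = 0.47

n = 2 · ((1.645 + 0.806) / 0.47)²
n = 2 · (5.215)²
n ≈ 54.39
Round up to the next whole number: n = 55 per group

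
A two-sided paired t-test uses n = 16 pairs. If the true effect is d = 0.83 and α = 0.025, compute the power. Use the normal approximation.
Power ≈ 0.86

Power calculation (paired t-test, normal approximation):
z_β = d · √n - z_{α/2}
z_β = 0.83 · √16 - 2.241
z_β = 0.83 · 4.000 - 2.241
z_β = 1.079

Power = Φ(z_β) = Φ(1.079) ≈ 0.860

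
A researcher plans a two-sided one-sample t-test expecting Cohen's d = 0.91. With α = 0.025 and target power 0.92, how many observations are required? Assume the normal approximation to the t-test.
n = 17

Sample size formula (one-sample t-test, normal approximation):
n = ((z_{α/2} + z_β) / d)²

z_{α/2} = 2.241 (for α = 0.025, two-sided)
z_β = 1.405 (for power = 0.92)
d = 0.91

n = ((2.241 + 1.405) / 0.91)²
n = (4.007)²
n ≈ 16.06
Round up to the next whole number: n = 17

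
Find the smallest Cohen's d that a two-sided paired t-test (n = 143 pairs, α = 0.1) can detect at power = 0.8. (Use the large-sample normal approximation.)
d ≈ 0.21

Minimum detectable effect (paired t-test, normal approximation):
d = (z_{α/2} + z_β) / √n
d = (1.645 + 0.842) / √143
d = 2.486 / 11.958
d ≈ 0.21

By Cohen's convention (0.2 small / 0.5 medium / 0.8 large): small effect.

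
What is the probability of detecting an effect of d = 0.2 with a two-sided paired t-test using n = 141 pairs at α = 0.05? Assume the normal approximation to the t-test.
Power ≈ 0.66

Power calculation (paired t-test, normal approximation):
z_β = d · √n - z_{α/2}
z_β = 0.2 · √141 - 1.960
z_β = 0.2 · 11.874 - 1.960
z_β = 0.415

Power = Φ(z_β) = Φ(0.415) ≈ 0.661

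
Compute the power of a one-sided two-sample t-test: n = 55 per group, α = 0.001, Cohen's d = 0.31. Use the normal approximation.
Power ≈ 0.07

Power calculation (two-sample t-test, normal approximation):
z_β = d · √(n/2) - z_α
z_β = 0.31 · √(55/2) - 3.090
z_β = 0.31 · 5.244 - 3.090
z_β = -1.465

Power = Φ(z_β) = Φ(-1.465) ≈ 0.072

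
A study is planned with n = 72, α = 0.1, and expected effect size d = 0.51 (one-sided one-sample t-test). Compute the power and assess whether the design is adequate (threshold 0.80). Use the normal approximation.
Power ≈ 1.00; the study is adequately powered (power ≥ 0.80)

Power calculation (one-sample t-test, normal approximation):
z_β = d · √n - z_α
z_β = 0.51 · √72 - 1.282
z_β = 0.51 · 8.485 - 1.282
z_β = 3.046

Power = Φ(z_β) = Φ(3.046) ≈ 0.999

Effect size d = 0.51 is medium by Cohen's convention (0.2/0.5/0.8).

Threshold: power ≥ 0.80 is conventionally adequate.
Power ≈ 1.00 → the study is adequately powered (power ≥ 0.80).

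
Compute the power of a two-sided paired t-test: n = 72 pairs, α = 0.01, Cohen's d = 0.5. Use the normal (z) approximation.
Power ≈ 0.95

Power calculation (paired t-test, normal approximation):
z_β = d · √n - z_{α/2}
z_β = 0.5 · √72 - 2.576
z_β = 0.5 · 8.485 - 2.576
z_β = 1.667

Power = Φ(z_β) = Φ(1.667) ≈ 0.952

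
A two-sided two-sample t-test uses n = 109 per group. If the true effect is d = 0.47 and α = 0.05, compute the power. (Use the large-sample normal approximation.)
Power ≈ 0.93

Power calculation (two-sample t-test, normal approximation):
z_β = d · √(n/2) - z_{α/2}
z_β = 0.47 · √(109/2) - 1.960
z_β = 0.47 · 7.382 - 1.960
z_β = 1.510

Power = Φ(z_β) = Φ(1.510) ≈ 0.934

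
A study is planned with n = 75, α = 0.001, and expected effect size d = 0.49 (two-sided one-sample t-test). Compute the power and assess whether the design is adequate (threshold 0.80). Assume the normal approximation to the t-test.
Power ≈ 0.83; the study is adequately powered (power ≥ 0.80)

Power calculation (one-sample t-test, normal approximation):
z_β = d · √n - z_{α/2}
z_β = 0.49 · √75 - 3.291
z_β = 0.49 · 8.660 - 3.291
z_β = 0.953

Power = Φ(z_β) = Φ(0.953) ≈ 0.830

Effect size d = 0.49 is small by Cohen's convention (0.2/0.5/0.8).

Threshold: power ≥ 0.80 is conventionally adequate.
Power ≈ 0.83 → the study is adequately powered (power ≥ 0.80).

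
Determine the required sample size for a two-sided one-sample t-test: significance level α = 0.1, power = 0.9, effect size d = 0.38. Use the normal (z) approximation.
n = 60

Sample size formula (one-sample t-test, normal approximation):
n = ((z_{α/2} + z_β) / d)²

z_{α/2} = 1.645 (for α = 0.1, two-sided)
z_β = 1.282 (for power = 0.9)
d = 0.38

n = ((1.645 + 1.282) / 0.38)²
n = (7.703)²
n ≈ 59.34
Round up to the next whole number: n = 60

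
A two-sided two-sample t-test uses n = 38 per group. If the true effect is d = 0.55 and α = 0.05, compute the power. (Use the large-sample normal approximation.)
Power ≈ 0.67

Power calculation (two-sample t-test, normal approximation):
z_β = d · √(n/2) - z_{α/2}
z_β = 0.55 · √(38/2) - 1.960
z_β = 0.55 · 4.359 - 1.960
z_β = 0.437

Power = Φ(z_β) = Φ(0.437) ≈ 0.669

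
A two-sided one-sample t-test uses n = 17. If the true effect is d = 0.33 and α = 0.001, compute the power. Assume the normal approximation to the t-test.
Power ≈ 0.03

Power calculation (one-sample t-test, normal approximation):
z_β = d · √n - z_{α/2}
z_β = 0.33 · √17 - 3.291
z_β = 0.33 · 4.123 - 3.291
z_β = -1.930

Power = Φ(z_β) = Φ(-1.930) ≈ 0.027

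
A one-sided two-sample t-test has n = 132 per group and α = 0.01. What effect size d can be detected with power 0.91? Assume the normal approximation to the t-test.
d ≈ 0.45

Minimum detectable effect (two-sample t-test, normal approximation):
d = (z_α + z_β) / √(n/2)
d = (2.326 + 1.341) / √(132/2)
d = 3.667 / 8.124
d ≈ 0.45

By Cohen's convention (0.2 small / 0.5 medium / 0.8 large): small effect.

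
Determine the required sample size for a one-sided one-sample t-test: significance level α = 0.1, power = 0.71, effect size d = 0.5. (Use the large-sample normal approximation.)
n = 14

Sample size formula (one-sample t-test, normal approximation):
n = ((z_α + z_β) / d)²

z_α = 1.282 (for α = 0.1, one-sided)
z_β = 0.553 (for power = 0.71)
d = 0.5

n = ((1.282 + 0.553) / 0.5)²
n = (3.670)²
n ≈ 13.47
Round up to the next whole number: n = 14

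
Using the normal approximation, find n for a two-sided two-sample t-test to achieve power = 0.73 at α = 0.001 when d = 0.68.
n = 66 per group

Sample size formula (two-sample t-test, normal approximation):
n = 2 · ((z_{α/2} + z_β) / d)²

z_{α/2} = 3.291 (for α = 0.001, two-sided)
z_β = 0.613 (for power = 0.73)
d = 0.68

n = 2 · ((3.291 + 0.613) / 0.68)²
n = 2 · (5.741)²
n ≈ 65.92
Round up to the next whole number: n = 66 per group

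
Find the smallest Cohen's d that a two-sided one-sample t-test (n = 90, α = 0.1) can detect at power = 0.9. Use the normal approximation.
d ≈ 0.31

Minimum detectable effect (one-sample t-test, normal approximation):
d = (z_{α/2} + z_β) / √n
d = (1.645 + 1.282) / √90
d = 2.926 / 9.487
d ≈ 0.31

By Cohen's convention (0.2 small / 0.5 medium / 0.8 large): small effect.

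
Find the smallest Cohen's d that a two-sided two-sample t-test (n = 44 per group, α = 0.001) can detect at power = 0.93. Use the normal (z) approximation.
d ≈ 1.02

Minimum detectable effect (two-sample t-test, normal approximation):
d = (z_{α/2} + z_β) / √(n/2)
d = (3.291 + 1.476) / √(44/2)
d = 4.766 / 4.690
d ≈ 1.02

By Cohen's convention (0.2 small / 0.5 medium / 0.8 large): large effect.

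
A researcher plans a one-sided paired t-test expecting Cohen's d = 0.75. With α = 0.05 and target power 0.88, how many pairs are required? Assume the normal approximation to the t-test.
n = 15 pairs

Sample size formula (paired t-test, normal approximation):
n = ((z_α + z_β) / d)²

z_α = 1.645 (for α = 0.05, one-sided)
z_β = 1.175 (for power = 0.88)
d = 0.75

n = ((1.645 + 1.175) / 0.75)²
n = (3.760)²
n ≈ 14.14
Round up to the next whole number: n = 15 pairs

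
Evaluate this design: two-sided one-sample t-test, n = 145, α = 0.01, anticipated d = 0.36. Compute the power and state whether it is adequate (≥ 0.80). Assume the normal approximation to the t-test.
Power ≈ 0.96; the study is adequately powered (power ≥ 0.80)

Power calculation (one-sample t-test, normal approximation):
z_β = d · √n - z_{α/2}
z_β = 0.36 · √145 - 2.576
z_β = 0.36 · 12.042 - 2.576
z_β = 1.759

Power = Φ(z_β) = Φ(1.759) ≈ 0.961

Effect size d = 0.36 is small by Cohen's convention (0.2/0.5/0.8).

Threshold: power ≥ 0.80 is conventionally adequate.
Power ≈ 0.96 → the study is adequately powered (power ≥ 0.80).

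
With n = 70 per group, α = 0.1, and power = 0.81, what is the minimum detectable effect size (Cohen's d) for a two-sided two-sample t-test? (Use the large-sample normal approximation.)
d ≈ 0.43

Minimum detectable effect (two-sample t-test, normal approximation):
d = (z_{α/2} + z_β) / √(n/2)
d = (1.645 + 0.878) / √(70/2)
d = 2.523 / 5.916
d ≈ 0.43

By Cohen's convention (0.2 small / 0.5 medium / 0.8 large): small effect.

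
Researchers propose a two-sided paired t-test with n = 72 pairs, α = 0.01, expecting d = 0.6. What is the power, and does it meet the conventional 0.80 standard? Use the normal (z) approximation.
Power ≈ 0.99; the study is adequately powered (power ≥ 0.80)

Power calculation (paired t-test, normal approximation):
z_β = d · √n - z_{α/2}
z_β = 0.6 · √72 - 2.576
z_β = 0.6 · 8.485 - 2.576
z_β = 2.515

Power = Φ(z_β) = Φ(2.515) ≈ 0.994

Effect size d = 0.6 is medium by Cohen's convention (0.2/0.5/0.8).

Threshold: power ≥ 0.80 is conventionally adequate.
Power ≈ 0.99 → the study is adequately powered (power ≥ 0.80).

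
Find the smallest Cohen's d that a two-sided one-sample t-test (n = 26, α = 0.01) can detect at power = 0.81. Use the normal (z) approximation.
d ≈ 0.68

Minimum detectable effect (one-sample t-test, normal approximation):
d = (z_{α/2} + z_β) / √n
d = (2.576 + 0.878) / √26
d = 3.454 / 5.099
d ≈ 0.68

By Cohen's convention (0.2 small / 0.5 medium / 0.8 large): medium effect.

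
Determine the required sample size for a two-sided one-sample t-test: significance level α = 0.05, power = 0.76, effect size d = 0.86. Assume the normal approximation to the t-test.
n = 10

Sample size formula (one-sample t-test, normal approximation):
n = ((z_{α/2} + z_β) / d)²

z_{α/2} = 1.960 (for α = 0.05, two-sided)
z_β = 0.706 (for power = 0.76)
d = 0.86

n = ((1.960 + 0.706) / 0.86)²
n = (3.100)²
n ≈ 9.61
Round up to the next whole number: n = 10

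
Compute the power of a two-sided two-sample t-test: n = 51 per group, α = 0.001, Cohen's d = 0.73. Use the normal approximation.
Power ≈ 0.65

Power calculation (two-sample t-test, normal approximation):
z_β = d · √(n/2) - z_{α/2}
z_β = 0.73 · √(51/2) - 3.291
z_β = 0.73 · 5.050 - 3.291
z_β = 0.396

Power = Φ(z_β) = Φ(0.396) ≈ 0.654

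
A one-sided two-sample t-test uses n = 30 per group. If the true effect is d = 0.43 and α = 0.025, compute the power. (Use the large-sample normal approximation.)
Power ≈ 0.38

Power calculation (two-sample t-test, normal approximation):
z_β = d · √(n/2) - z_α
z_β = 0.43 · √(30/2) - 1.960
z_β = 0.43 · 3.873 - 1.960
z_β = -0.295

Power = Φ(z_β) = Φ(-0.295) ≈ 0.384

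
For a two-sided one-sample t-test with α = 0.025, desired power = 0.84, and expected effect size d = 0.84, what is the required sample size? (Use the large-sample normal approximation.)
n = 15

Sample size formula (one-sample t-test, normal approximation):
n = ((z_{α/2} + z_β) / d)²

z_{α/2} = 2.241 (for α = 0.025, two-sided)
z_β = 0.994 (for power = 0.84)
d = 0.84

n = ((2.241 + 0.994) / 0.84)²
n = (3.851)²
n ≈ 14.83
Round up to the next whole number: n = 15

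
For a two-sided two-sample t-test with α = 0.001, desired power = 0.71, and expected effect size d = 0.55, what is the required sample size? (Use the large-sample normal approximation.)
n = 98 per group

Sample size formula (two-sample t-test, normal approximation):
n = 2 · ((z_{α/2} + z_β) / d)²

z_{α/2} = 3.291 (for α = 0.001, two-sided)
z_β = 0.553 (for power = 0.71)
d = 0.55

n = 2 · ((3.291 + 0.553) / 0.55)²
n = 2 · (6.989)²
n ≈ 97.69
Round up to the next whole number: n = 98 per group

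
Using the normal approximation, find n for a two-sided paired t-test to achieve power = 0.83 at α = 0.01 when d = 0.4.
n = 78 pairs

Sample size formula (paired t-test, normal approximation):
n = ((z_{α/2} + z_β) / d)²

z_{α/2} = 2.576 (for α = 0.01, two-sided)
z_β = 0.954 (for power = 0.83)
d = 0.4

n = ((2.576 + 0.954) / 0.4)²
n = (8.825)²
n ≈ 77.88
Round up to the next whole number: n = 78 pairs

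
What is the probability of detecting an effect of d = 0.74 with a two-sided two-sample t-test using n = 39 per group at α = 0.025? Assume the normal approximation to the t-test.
Power ≈ 0.85

Power calculation (two-sample t-test, normal approximation):
z_β = d · √(n/2) - z_{α/2}
z_β = 0.74 · √(39/2) - 2.241
z_β = 0.74 · 4.416 - 2.241
z_β = 1.026

Power = Φ(z_β) = Φ(1.026) ≈ 0.848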